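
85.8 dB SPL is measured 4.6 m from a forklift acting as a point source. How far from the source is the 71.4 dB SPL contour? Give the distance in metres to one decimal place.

For a point source L₁ − L₂ = 20·log₁₀(r₂/r₁), so r₂ = r₁·10^((L₁−L₂)/20).
r₂ = 4.6·10^((85.8−71.4)/20) = 4.6·10^(14.4/20) = 24.14 m.

24.1 m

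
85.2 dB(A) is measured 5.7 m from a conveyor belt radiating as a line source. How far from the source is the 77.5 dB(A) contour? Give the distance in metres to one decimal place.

33.6 m

Line-source spreading drops the level by 10·log₁₀(r₂/r₁); inverting, r₂/r₁ = 10^(ΔL/10).
r₂ = 5.7·10^((85.2−77.5)/10) = 5.7·10^(7.7/10) = 33.56 m.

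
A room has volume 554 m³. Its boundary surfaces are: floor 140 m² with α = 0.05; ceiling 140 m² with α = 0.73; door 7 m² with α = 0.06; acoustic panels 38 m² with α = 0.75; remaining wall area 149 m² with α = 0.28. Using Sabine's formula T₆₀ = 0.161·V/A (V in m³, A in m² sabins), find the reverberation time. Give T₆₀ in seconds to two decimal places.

0.50 s

Total absorption A = 140·0.05 + 140·0.73 + 7·0.06 + 38·0.75 + 149·0.28 = 179.84 m² sabins.
T₆₀ = 0.161·V/A = 0.161·554/179.84 = 0.496 s.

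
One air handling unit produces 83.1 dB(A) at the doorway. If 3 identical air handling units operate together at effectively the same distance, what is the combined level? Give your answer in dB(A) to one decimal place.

N identical incoherent sources raise the level by 10·log₁₀ N.
L_total = 83.1 + 10·log₁₀(3) = 83.1 + 4.771 = 87.87 dB(A).

87.9 dB(A)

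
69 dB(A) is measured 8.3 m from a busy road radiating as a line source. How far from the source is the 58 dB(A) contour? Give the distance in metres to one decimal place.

For a line source L₁ − L₂ = 10·log₁₀(r₂/r₁), so r₂ = r₁·10^((L₁−L₂)/10).
r₂ = 8.3·10^((69−58)/10) = 8.3·10^(11.0/10) = 104.49 m.

104.5 m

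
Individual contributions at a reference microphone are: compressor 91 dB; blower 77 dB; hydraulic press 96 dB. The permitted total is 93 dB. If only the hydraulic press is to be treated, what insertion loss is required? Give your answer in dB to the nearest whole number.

Fixed contribution from the other sources: Σ 10^(L/10) = 10^(91/10) + 10^(77/10) = 1.309e+09 (91.17 dB).
The limit corresponds to 10^(93/10) = 1.995e+09; subtracting the fixed part leaves 6.862e+08 for the hydraulic press, i.e. 88.36 dB.
So the hydraulic press must be reduced from 96 to 88.36 dB: IL = 7.64 dB.

8 dB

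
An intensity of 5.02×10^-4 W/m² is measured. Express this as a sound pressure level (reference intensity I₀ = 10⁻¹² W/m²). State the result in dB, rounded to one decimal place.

Dividing by I₀ shifts the exponent by 12: I/I₀ = 5.02×10^8.
L = 10·(0.7007 + 8) = 87.01 dB.

87.0 dB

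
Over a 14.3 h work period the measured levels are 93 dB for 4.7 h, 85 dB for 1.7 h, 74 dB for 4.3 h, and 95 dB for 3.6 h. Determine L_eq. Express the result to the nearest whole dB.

92 dB

L_eq = 10·log₁₀[(1/T)·Σ tᵢ·10^(Lᵢ/10)] with T = 14.3 h.
Σ tᵢ·10^(Lᵢ/10) = 4.7·10^(93/10) + 1.7·10^(85/10) + 4.3·10^(74/10) + 3.6·10^(95/10) = 2.141e+10.
L_eq = 10·log₁₀(2.141e+10/14.3) = 91.75 dB.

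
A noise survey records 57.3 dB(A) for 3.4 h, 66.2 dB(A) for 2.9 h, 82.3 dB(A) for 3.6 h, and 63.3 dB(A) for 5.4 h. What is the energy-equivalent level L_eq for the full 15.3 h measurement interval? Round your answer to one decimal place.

Weight each interval's intensity by its duration and average over T = 15.3 h:
Σ tᵢ·10^(Lᵢ/10) = 3.4·10^(57.3/10) + 2.9·10^(66.2/10) + 3.6·10^(82.3/10) + 5.4·10^(63.3/10) = 6.368e+08.
L_eq = 10·log₁₀(6.368e+08/15.3) = 76.19 dB(A).

76.2 dB(A)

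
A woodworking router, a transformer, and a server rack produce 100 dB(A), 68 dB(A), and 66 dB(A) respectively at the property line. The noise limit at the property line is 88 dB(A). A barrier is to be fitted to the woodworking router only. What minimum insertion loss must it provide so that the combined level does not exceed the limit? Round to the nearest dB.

12 dB

Fixed contribution from the other sources: Σ 10^(L/10) = 10^(68/10) + 10^(66/10) = 1.029e+07 (70.12 dB(A)).
The limit corresponds to 10^(88/10) = 6.310e+08; subtracting the fixed part leaves 6.207e+08 for the woodworking router, i.e. 87.93 dB(A).
Required insertion loss = 100 − 87.93 = 12.07 dB.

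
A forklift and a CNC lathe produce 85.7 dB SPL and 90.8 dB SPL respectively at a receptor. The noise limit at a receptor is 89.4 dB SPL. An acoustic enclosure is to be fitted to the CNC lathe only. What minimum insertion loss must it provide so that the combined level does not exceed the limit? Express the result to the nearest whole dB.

4 dB

Everything except the CNC lathe sums to 10^(85.7/10) = 3.715e+08 in linear terms, 85.70 dB SPL.
To meet 89.4 dB SPL overall, the treated CNC lathe may contribute at most 10^(89.4/10) − 3.715e+08 = 4.994e+08, i.e. 86.98 dB SPL.
Required insertion loss = 90.8 − 86.98 = 3.82 dB.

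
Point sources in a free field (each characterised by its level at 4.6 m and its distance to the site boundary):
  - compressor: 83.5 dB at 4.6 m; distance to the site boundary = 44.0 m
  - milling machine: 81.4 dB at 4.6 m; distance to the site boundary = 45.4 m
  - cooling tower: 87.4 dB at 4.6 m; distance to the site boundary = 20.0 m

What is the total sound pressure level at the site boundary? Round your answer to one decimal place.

Apply inverse-square spreading to bring every level to the receiver, then sum 10^(L/10).
compressor: 83.5 − 20·log₁₀(44.0/4.6) = 83.5 − 19.61 = 63.89 dB.
milling machine: 81.4 − 20·log₁₀(45.4/4.6) = 81.4 − 19.89 = 61.51 dB.
cooling tower: 87.4 − 20·log₁₀(20.0/4.6) = 87.4 − 12.77 = 74.63 dB.
Σ 10^(L/10) = 3.293e+07 → L_total = 10·log₁₀(3.293e+07) = 75.18 dB.

75.2 dB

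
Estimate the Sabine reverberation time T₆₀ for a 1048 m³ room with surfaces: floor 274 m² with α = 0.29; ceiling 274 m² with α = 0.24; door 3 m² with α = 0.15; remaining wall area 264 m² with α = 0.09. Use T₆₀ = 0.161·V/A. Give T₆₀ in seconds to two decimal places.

Total absorption A = 274·0.29 + 274·0.24 + 3·0.15 + 264·0.09 = 169.43 m² sabins.
T₆₀ = 0.161 × 1048 / 169.43 = 0.996 s.

1.00 s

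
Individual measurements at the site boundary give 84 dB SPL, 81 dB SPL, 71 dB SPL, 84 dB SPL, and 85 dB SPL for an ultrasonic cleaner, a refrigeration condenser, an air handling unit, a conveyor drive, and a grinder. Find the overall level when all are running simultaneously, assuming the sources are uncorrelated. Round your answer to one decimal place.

For uncorrelated sources the intensities add, so convert each level to linear form, sum, and take 10·log₁₀ of the total.
Σ 10^(L/10) = 10^(84/10) + 10^(81/10) + 10^(71/10) + 10^(84/10) + 10^(85/10) = 9.571e+08.
L_total = 10·log₁₀(9.571e+08) = 89.81 dB SPL.

89.8 dB SPL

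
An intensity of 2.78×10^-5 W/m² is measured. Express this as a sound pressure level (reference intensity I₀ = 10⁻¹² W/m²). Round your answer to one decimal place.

L = 10·log₁₀(I/I₀) = 10·log₁₀(2.78×10^-5/10⁻¹²) = 10·log₁₀(2.78×10^7).
L = 10·(0.4440 + 7) = 74.44 dB.

74.4 dB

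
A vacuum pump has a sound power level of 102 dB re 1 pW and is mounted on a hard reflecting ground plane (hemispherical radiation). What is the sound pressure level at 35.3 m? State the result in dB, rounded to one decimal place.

63.1 dB

Free-field hemispherical radiation: L_p = L_w − 10·log₁₀(2π·r²), r = 35.3 m.
2π·r² = 7829 m², 10·log₁₀ of that is 38.937 dB.
L_p = 102 − 38.937 = 63.06 dB.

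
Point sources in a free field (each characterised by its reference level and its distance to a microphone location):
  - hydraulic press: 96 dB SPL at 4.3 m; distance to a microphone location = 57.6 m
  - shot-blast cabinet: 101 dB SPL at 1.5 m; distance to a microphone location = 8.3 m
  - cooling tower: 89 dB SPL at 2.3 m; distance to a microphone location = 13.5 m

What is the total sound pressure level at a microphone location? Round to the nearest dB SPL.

Propagate each source to the receiver with L = L_ref − 20·log₁₀(r/r_ref), then add intensities.
hydraulic press: 96 − 20·log₁₀(57.6/4.3) = 96 − 22.54 = 73.46 dB SPL.
shot-blast cabinet: 101 − 20·log₁₀(8.3/1.5) = 101 − 14.86 = 86.14 dB SPL.
cooling tower: 89 − 20·log₁₀(13.5/2.3) = 89 − 15.37 = 73.63 dB SPL.
Σ 10^(L/10) = 4.564e+08 → L_total = 10·log₁₀(4.564e+08) = 86.59 dB SPL.

87 dB SPL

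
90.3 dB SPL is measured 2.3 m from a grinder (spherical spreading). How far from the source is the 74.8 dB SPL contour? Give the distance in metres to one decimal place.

Point-source spreading drops the level by 20·log₁₀(r₂/r₁); inverting, r₂/r₁ = 10^(ΔL/20).
r₂ = 2.3·10^((90.3−74.8)/20) = 2.3·10^(15.5/20) = 13.70 m.

13.7 m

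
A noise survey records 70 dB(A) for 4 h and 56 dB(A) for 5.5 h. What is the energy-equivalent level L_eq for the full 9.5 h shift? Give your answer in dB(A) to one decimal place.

L_eq = 10·log₁₀[(1/T)·Σ tᵢ·10^(Lᵢ/10)] with T = 9.5 h.
Σ tᵢ·10^(Lᵢ/10) = 4·10^(70/10) + 5.5·10^(56/10) = 4.219e+07.
L_eq = 10·log₁₀(4.219e+07/9.5) = 66.47 dB(A).

66.5 dB(A)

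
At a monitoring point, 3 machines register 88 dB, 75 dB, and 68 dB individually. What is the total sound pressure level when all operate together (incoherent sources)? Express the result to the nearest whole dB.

88 dB

For uncorrelated sources the intensities add, so convert each level to linear form, sum, and take 10·log₁₀ of the total.
Σ 10^(L/10) = 10^(88/10) + 10^(75/10) + 10^(68/10) = 6.689e+08.
L_total = 10·log₁₀(6.689e+08) = 88.25 dB.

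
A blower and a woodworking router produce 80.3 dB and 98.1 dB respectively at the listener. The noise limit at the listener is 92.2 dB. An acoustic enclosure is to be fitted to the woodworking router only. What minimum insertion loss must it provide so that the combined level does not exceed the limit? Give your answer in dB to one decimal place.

6.2 dB

Everything except the woodworking router sums to 10^(80.3/10) = 1.072e+08 in linear terms, 80.30 dB.
To meet 92.2 dB overall, the treated woodworking router may contribute at most 10^(92.2/10) − 1.072e+08 = 1.552e+09, i.e. 91.91 dB.
Required insertion loss = 98.1 − 91.91 = 6.19 dB.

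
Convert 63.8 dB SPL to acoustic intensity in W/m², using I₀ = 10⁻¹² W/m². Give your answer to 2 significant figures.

L = 10·log₁₀(I/I₀) ⇒ I = I₀·10^(L/10) = 10⁻¹² × 10^6.38.

2.4e-06 W/m²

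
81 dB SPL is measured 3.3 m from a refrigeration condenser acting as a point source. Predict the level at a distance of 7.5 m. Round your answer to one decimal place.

Point-source attenuation: ΔL = 20·log₁₀(r₂/r₁) = 20·log₁₀(7.5/3.3) = 7.131 dB.
L₂ = 81 − 20·log₁₀(7.5/3.3) = 81 − 7.131 = 73.87 dB SPL.

73.9 dB SPL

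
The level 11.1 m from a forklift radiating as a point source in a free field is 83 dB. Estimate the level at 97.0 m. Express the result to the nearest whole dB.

64 dB

Point-source attenuation: ΔL = 20·log₁₀(r₂/r₁) = 20·log₁₀(97.0/11.1) = 18.829 dB.
L₂ = 83 − 20·log₁₀(97.0/11.1) = 83 − 18.829 = 64.17 dB.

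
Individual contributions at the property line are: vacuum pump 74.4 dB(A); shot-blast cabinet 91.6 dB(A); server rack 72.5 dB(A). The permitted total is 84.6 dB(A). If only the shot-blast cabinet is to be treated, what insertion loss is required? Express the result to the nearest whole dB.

8 dB

Fixed contribution from the other sources: Σ 10^(L/10) = 10^(74.4/10) + 10^(72.5/10) = 4.533e+07 (76.56 dB(A)).
To meet 84.6 dB(A) overall, the treated shot-blast cabinet may contribute at most 10^(84.6/10) − 4.533e+07 = 2.431e+08, i.e. 83.86 dB(A).
So the shot-blast cabinet must be reduced from 91.6 to 83.86 dB(A): IL = 7.74 dB.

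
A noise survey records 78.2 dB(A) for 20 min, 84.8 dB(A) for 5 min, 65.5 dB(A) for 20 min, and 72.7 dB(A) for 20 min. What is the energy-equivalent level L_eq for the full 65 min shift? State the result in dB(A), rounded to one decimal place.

77.0 dB(A)

Weight each interval's intensity by its duration and average over T = 65 min:
Σ tᵢ·10^(Lᵢ/10) = 20·10^(78.2/10) + 5·10^(84.8/10) + 20·10^(65.5/10) + 20·10^(72.7/10) = 3.275e+09.
L_eq = 10·log₁₀(3.275e+09/65) = 77.02 dB(A).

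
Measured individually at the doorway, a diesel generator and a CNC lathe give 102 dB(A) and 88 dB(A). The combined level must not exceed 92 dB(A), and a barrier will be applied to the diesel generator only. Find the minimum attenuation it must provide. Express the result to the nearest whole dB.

12 dB

Fixed contribution from the other source: Σ 10^(L/10) = 10^(88/10) = 6.310e+08 (88.00 dB(A)).
To meet 92 dB(A) overall, the treated diesel generator may contribute at most 10^(92/10) − 6.310e+08 = 9.539e+08, i.e. 89.80 dB(A).
Required insertion loss = 102 − 89.80 = 12.20 dB.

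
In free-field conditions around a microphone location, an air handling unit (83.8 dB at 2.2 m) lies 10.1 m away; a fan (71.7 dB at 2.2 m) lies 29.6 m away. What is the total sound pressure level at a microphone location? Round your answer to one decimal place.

70.6 dB

Apply inverse-square spreading to bring every level to the receiver, then sum 10^(L/10).
air handling unit: 83.8 − 20·log₁₀(10.1/2.2) = 83.8 − 13.24 = 70.56 dB.
fan: 71.7 − 20·log₁₀(29.6/2.2) = 71.7 − 22.58 = 49.12 dB.
Σ 10^(L/10) = 1.146e+07 → L_total = 10·log₁₀(1.146e+07) = 70.59 dB.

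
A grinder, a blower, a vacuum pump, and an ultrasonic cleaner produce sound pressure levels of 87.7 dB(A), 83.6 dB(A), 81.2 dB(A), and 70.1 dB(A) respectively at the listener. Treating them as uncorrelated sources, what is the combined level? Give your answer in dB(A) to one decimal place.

89.8 dB(A)

For uncorrelated sources the intensities add, so convert each level to linear form, sum, and take 10·log₁₀ of the total.
Σ 10^(L/10) = 10^(87.7/10) + 10^(83.6/10) + 10^(81.2/10) + 10^(70.1/10) = 9.600e+08.
L_total = 10·log₁₀(9.600e+08) = 89.82 dB(A).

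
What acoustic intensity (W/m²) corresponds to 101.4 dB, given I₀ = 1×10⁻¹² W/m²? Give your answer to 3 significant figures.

0.0138 W/m²

I/I₀ = 10^(101.4/10) = 1.38e+10, so I = 1.38e+10 × 10⁻¹² W/m².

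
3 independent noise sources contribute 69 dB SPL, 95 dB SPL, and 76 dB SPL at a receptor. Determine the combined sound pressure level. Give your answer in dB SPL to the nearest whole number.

Incoherent sources combine by intensity addition: L_total = 10·log₁₀(Σ 10^(L_i/10)).
Σ 10^(L/10) = 10^(69/10) + 10^(95/10) + 10^(76/10) = 3.210e+09.
L_total = 10·log₁₀(3.210e+09) = 95.07 dB SPL.

95 dB SPL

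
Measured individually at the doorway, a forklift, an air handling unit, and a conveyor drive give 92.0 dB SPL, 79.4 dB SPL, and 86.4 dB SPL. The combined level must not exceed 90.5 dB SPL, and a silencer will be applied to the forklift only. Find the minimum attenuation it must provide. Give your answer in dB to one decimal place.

4.2 dB

Fixed contribution from the other sources: Σ 10^(L/10) = 10^(79.4/10) + 10^(86.4/10) = 5.236e+08 (87.19 dB SPL).
To meet 90.5 dB SPL overall, the treated forklift may contribute at most 10^(90.5/10) − 5.236e+08 = 5.984e+08, i.e. 87.77 dB SPL.
So the forklift must be reduced from 92.0 to 87.77 dB SPL: IL = 4.23 dB.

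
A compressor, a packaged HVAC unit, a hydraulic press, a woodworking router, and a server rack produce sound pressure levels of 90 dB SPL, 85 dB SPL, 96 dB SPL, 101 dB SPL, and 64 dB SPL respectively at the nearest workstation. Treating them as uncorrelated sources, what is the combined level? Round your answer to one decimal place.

102.5 dB SPL

Incoherent sources combine by intensity addition: L_total = 10·log₁₀(Σ 10^(L_i/10)).
Σ 10^(L/10) = 10^(90/10) + 10^(85/10) + 10^(96/10) + 10^(101/10) + 10^(64/10) = 1.789e+10.
L_total = 10·log₁₀(1.789e+10) = 102.53 dB SPL.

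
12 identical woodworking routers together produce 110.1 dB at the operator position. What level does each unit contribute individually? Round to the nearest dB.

99 dB

For N identical incoherent sources L_total = L₁ + 10·log₁₀ N, so L₁ = 110.1 − 10·log₁₀(12) = 110.1 − 10.792.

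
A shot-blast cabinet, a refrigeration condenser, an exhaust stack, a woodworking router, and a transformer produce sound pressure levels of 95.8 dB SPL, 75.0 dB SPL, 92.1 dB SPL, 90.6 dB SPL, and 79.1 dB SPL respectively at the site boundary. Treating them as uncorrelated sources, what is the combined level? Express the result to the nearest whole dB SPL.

98 dB SPL

For uncorrelated sources the intensities add, so convert each level to linear form, sum, and take 10·log₁₀ of the total.
Σ 10^(L/10) = 10^(95.8/10) + 10^(75.0/10) + 10^(92.1/10) + 10^(90.6/10) + 10^(79.1/10) = 6.685e+09.
L_total = 10·log₁₀(6.685e+09) = 98.25 dB SPL.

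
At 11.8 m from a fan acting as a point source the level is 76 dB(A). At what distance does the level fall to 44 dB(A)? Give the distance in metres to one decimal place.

469.8 m

Point-source spreading drops the level by 20·log₁₀(r₂/r₁); inverting, r₂/r₁ = 10^(ΔL/20).
r₂ = 11.8·10^((76−44)/20) = 11.8·10^(32.0/20) = 469.77 m.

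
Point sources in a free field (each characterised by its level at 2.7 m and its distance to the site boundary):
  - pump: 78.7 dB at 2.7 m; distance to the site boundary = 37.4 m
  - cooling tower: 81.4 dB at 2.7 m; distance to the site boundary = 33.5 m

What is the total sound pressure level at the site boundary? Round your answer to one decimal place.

Apply inverse-square spreading to bring every level to the receiver, then sum 10^(L/10).
pump: 78.7 − 20·log₁₀(37.4/2.7) = 78.7 − 22.83 = 55.87 dB.
cooling tower: 81.4 − 20·log₁₀(33.5/2.7) = 81.4 − 21.87 = 59.53 dB.
Σ 10^(L/10) = 1.283e+06 → L_total = 10·log₁₀(1.283e+06) = 61.08 dB.

61.1 dB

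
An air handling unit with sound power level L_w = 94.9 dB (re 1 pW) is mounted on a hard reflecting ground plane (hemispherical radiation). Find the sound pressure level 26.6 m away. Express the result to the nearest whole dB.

58 dB

The power spreads over a hemisphere of area 2π·r², so L_p = L_w − 10·log₁₀(2π·r²).
2π·r² = 4446 m², 10·log₁₀ of that is 36.479 dB.
L_p = 94.9 − 36.479 = 58.42 dB.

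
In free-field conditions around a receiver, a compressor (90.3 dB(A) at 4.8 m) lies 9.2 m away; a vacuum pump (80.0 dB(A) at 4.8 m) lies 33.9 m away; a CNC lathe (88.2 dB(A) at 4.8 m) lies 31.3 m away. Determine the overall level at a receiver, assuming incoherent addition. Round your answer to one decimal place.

84.9 dB(A)

Apply inverse-square spreading to bring every level to the receiver, then sum 10^(L/10).
compressor: 90.3 − 20·log₁₀(9.2/4.8) = 90.3 − 5.65 = 84.65 dB(A).
vacuum pump: 80.0 − 20·log₁₀(33.9/4.8) = 80.0 − 16.98 = 63.02 dB(A).
CNC lathe: 88.2 − 20·log₁₀(31.3/4.8) = 88.2 − 16.29 = 71.91 dB(A).
Σ 10^(L/10) = 3.092e+08 → L_total = 10·log₁₀(3.092e+08) = 84.90 dB(A).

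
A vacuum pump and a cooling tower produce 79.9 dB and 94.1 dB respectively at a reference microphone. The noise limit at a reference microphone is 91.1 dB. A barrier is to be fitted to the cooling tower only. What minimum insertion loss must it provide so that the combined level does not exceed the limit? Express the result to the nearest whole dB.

The untreated sources together contribute 10^(79.9/10) = 9.772e+07, i.e. 79.90 dB.
To meet 91.1 dB overall, the treated cooling tower may contribute at most 10^(91.1/10) − 9.772e+07 = 1.191e+09, i.e. 90.76 dB.
Required insertion loss = 94.1 − 90.76 = 3.34 dB.

3 dB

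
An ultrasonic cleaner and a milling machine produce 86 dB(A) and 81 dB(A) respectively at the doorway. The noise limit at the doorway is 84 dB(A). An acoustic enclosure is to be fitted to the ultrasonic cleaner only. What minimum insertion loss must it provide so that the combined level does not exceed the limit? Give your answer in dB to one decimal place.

5.0 dB

Fixed contribution from the other source: Σ 10^(L/10) = 10^(81/10) = 1.259e+08 (81.00 dB(A)).
To meet 84 dB(A) overall, the treated ultrasonic cleaner may contribute at most 10^(84/10) − 1.259e+08 = 1.253e+08, i.e. 80.98 dB(A).
So the ultrasonic cleaner must be reduced from 86 to 80.98 dB(A): IL = 5.02 dB.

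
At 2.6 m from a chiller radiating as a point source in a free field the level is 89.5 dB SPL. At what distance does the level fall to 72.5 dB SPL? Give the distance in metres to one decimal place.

Point-source spreading drops the level by 20·log₁₀(r₂/r₁); inverting, r₂/r₁ = 10^(ΔL/20).
r₂ = 2.6·10^((89.5−72.5)/20) = 2.6·10^(17.0/20) = 18.41 m.

18.4 m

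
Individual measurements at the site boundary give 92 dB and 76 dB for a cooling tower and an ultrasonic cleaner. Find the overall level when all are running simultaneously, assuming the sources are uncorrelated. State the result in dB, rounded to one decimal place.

Incoherent sources combine by intensity addition: L_total = 10·log₁₀(Σ 10^(L_i/10)).
Σ 10^(L/10) = 10^(92/10) + 10^(76/10) = 1.625e+09.
L_total = 10·log₁₀(1.625e+09) = 92.11 dB.

92.1 dB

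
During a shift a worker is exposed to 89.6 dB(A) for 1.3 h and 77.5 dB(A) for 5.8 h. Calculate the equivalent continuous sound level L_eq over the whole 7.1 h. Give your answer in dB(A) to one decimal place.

The energy average is taken in the linear domain: L_eq = 10·log₁₀[(Σ tᵢ·10^(Lᵢ/10))/T], T = 7.1 h.
Σ tᵢ·10^(Lᵢ/10) = 1.3·10^(89.6/10) + 5.8·10^(77.5/10) = 1.512e+09.
L_eq = 10·log₁₀(1.512e+09/7.1) = 83.28 dB(A).

83.3 dB(A)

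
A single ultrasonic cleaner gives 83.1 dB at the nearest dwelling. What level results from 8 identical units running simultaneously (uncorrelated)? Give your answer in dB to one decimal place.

L_total = L₁ + 10·log₁₀ N for N identical incoherent sources.
L_total = 83.1 + 10·log₁₀(8) = 83.1 + 9.031 = 92.13 dB.

92.1 dB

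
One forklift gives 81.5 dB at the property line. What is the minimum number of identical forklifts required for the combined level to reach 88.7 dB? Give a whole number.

6

The shortfall is 88.7 − 81.5 = 7.2 dB, and N units add 10·log₁₀ N, so need 10·log₁₀ N ≥ 7.2.
N ≥ 10^(7.2/10) = 5.248, so N = 6.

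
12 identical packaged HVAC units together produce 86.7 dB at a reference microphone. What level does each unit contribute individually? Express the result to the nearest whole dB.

12 equal contributions raise the level by 10·log₁₀ 12 = 10.792 dB, so each unit alone gives 86.7 − 10.792.

76 dB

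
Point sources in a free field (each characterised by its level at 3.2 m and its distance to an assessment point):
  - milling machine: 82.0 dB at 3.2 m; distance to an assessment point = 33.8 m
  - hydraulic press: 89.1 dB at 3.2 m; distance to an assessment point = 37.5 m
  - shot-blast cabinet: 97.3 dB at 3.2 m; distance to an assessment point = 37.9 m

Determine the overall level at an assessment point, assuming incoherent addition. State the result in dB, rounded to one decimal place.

76.6 dB

Apply inverse-square spreading to bring every level to the receiver, then sum 10^(L/10).
milling machine: 82.0 − 20·log₁₀(33.8/3.2) = 82.0 − 20.48 = 61.52 dB.
hydraulic press: 89.1 − 20·log₁₀(37.5/3.2) = 89.1 − 21.38 = 67.72 dB.
shot-blast cabinet: 97.3 − 20·log₁₀(37.9/3.2) = 97.3 − 21.47 = 75.83 dB.
Σ 10^(L/10) = 4.562e+07 → L_total = 10·log₁₀(4.562e+07) = 76.59 dB.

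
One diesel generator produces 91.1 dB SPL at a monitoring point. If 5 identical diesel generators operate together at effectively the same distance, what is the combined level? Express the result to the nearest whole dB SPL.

With 5 equal, uncorrelated contributions the intensity is 5× that of one unit, giving a rise of 10·log₁₀ 5.
L_total = 91.1 + 10·log₁₀(5) = 91.1 + 6.990 = 98.09 dB SPL.

98 dB SPL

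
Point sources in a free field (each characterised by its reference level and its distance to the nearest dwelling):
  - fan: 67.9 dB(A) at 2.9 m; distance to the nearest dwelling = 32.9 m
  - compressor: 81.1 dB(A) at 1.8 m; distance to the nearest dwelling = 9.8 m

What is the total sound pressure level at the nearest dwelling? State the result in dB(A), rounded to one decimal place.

Propagate each source to the receiver with L = L_ref − 20·log₁₀(r/r_ref), then add intensities.
fan: 67.9 − 20·log₁₀(32.9/2.9) = 67.9 − 21.10 = 46.80 dB(A).
compressor: 81.1 − 20·log₁₀(9.8/1.8) = 81.1 − 14.72 = 66.38 dB(A).
Σ 10^(L/10) = 4.394e+06 → L_total = 10·log₁₀(4.394e+06) = 66.43 dB(A).

66.4 dB(A)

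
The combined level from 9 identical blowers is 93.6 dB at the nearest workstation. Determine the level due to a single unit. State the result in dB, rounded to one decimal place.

9 equal contributions raise the level by 10·log₁₀ 9 = 9.542 dB, so each unit alone gives 93.6 − 9.542.

84.1 dB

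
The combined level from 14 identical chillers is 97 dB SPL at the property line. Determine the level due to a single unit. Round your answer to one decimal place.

For N identical incoherent sources L_total = L₁ + 10·log₁₀ N, so L₁ = 97 − 10·log₁₀(14) = 97 − 11.461.

85.5 dB SPL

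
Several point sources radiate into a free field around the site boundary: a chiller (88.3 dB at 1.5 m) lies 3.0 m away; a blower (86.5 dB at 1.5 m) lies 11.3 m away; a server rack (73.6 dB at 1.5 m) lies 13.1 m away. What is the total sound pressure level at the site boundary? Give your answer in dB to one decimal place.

82.5 dB

First find each source's level at the receiver (point-source: −20·log₁₀(r/r_ref)), then combine on an intensity basis.
chiller: 88.3 − 20·log₁₀(3.0/1.5) = 88.3 − 6.02 = 82.28 dB.
blower: 86.5 − 20·log₁₀(11.3/1.5) = 86.5 − 17.54 = 68.96 dB.
server rack: 73.6 − 20·log₁₀(13.1/1.5) = 73.6 − 18.82 = 54.78 dB.
Σ 10^(L/10) = 1.772e+08 → L_total = 10·log₁₀(1.772e+08) = 82.48 dB.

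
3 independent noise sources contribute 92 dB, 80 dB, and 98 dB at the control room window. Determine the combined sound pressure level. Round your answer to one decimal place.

For uncorrelated sources the intensities add, so convert each level to linear form, sum, and take 10·log₁₀ of the total.
Σ 10^(L/10) = 10^(92/10) + 10^(80/10) + 10^(98/10) = 7.994e+09.
L_total = 10·log₁₀(7.994e+09) = 99.03 dB.

99.0 dB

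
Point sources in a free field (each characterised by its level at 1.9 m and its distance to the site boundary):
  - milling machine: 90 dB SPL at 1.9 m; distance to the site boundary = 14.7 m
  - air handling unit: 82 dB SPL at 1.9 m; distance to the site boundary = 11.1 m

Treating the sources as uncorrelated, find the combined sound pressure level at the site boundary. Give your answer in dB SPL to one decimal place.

73.3 dB SPL

First find each source's level at the receiver (point-source: −20·log₁₀(r/r_ref)), then combine on an intensity basis.
milling machine: 90 − 20·log₁₀(14.7/1.9) = 90 − 17.77 = 72.23 dB SPL.
air handling unit: 82 − 20·log₁₀(11.1/1.9) = 82 − 15.33 = 66.67 dB SPL.
Σ 10^(L/10) = 2.135e+07 → L_total = 10·log₁₀(2.135e+07) = 73.29 dB SPL.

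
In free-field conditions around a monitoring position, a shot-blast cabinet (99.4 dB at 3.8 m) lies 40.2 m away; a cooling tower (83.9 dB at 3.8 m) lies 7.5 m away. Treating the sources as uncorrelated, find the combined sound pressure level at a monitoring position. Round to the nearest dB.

81 dB

Apply inverse-square spreading to bring every level to the receiver, then sum 10^(L/10).
shot-blast cabinet: 99.4 − 20·log₁₀(40.2/3.8) = 99.4 − 20.49 = 78.91 dB.
cooling tower: 83.9 − 20·log₁₀(7.5/3.8) = 83.9 − 5.91 = 77.99 dB.
Σ 10^(L/10) = 1.408e+08 → L_total = 10·log₁₀(1.408e+08) = 81.49 dB.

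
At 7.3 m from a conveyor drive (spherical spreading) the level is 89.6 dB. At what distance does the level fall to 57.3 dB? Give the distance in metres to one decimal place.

300.8 m

Point-source spreading drops the level by 20·log₁₀(r₂/r₁); inverting, r₂/r₁ = 10^(ΔL/20).
r₂ = 7.3·10^((89.6−57.3)/20) = 7.3·10^(32.3/20) = 300.83 m.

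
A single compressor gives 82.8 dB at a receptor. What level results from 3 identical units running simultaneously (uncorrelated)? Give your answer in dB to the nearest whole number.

With 3 equal, uncorrelated contributions the intensity is 3× that of one unit, giving a rise of 10·log₁₀ 3.
L_total = 82.8 + 10·log₁₀(3) = 82.8 + 4.771 = 87.57 dB.

88 dB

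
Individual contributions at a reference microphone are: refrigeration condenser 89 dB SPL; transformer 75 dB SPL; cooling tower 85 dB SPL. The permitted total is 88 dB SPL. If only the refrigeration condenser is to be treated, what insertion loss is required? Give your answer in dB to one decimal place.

The untreated sources together contribute 10^(75/10) + 10^(85/10) = 3.479e+08, i.e. 85.41 dB SPL.
To meet 88 dB SPL overall, the treated refrigeration condenser may contribute at most 10^(88/10) − 3.479e+08 = 2.831e+08, i.e. 84.52 dB SPL.
Required insertion loss = 89 − 84.52 = 4.48 dB.

4.5 dB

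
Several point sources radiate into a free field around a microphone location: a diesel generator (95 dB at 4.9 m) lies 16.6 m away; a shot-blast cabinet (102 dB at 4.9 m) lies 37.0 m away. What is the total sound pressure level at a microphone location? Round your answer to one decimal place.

Apply inverse-square spreading to bring every level to the receiver, then sum 10^(L/10).
diesel generator: 95 − 20·log₁₀(16.6/4.9) = 95 − 10.60 = 84.40 dB.
shot-blast cabinet: 102 − 20·log₁₀(37.0/4.9) = 102 − 17.56 = 84.44 dB.
Σ 10^(L/10) = 5.535e+08 → L_total = 10·log₁₀(5.535e+08) = 87.43 dB.

87.4 dB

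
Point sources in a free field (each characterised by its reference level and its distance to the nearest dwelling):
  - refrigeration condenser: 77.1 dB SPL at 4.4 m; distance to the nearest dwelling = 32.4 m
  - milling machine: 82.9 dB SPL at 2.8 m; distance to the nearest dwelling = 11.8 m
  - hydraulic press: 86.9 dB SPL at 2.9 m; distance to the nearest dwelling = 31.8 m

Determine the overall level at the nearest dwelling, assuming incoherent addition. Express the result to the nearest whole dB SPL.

72 dB SPL

Apply inverse-square spreading to bring every level to the receiver, then sum 10^(L/10).
refrigeration condenser: 77.1 − 20·log₁₀(32.4/4.4) = 77.1 − 17.34 = 59.76 dB SPL.
milling machine: 82.9 − 20·log₁₀(11.8/2.8) = 82.9 − 12.49 = 70.41 dB SPL.
hydraulic press: 86.9 − 20·log₁₀(31.8/2.9) = 86.9 − 20.80 = 66.10 dB SPL.
Σ 10^(L/10) = 1.600e+07 → L_total = 10·log₁₀(1.600e+07) = 72.04 dB SPL.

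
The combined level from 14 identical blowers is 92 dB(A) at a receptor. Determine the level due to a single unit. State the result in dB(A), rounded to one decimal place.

80.5 dB(A)

14 equal contributions raise the level by 10·log₁₀ 14 = 11.461 dB, so each unit alone gives 92 − 11.461.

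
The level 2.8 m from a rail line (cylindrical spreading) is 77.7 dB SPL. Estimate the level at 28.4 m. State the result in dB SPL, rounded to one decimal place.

For a line source, L₂ = L₁ − 10·log₁₀(r₂/r₁).
L₂ = 77.7 − 10·log₁₀(28.4/2.8) = 77.7 − 10.062 = 67.64 dB SPL.

67.6 dB SPL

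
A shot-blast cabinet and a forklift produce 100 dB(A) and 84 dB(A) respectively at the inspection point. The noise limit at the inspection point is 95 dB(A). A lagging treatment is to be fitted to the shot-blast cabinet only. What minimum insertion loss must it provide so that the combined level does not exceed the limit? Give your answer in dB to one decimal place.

5.4 dB

Everything except the shot-blast cabinet sums to 10^(84/10) = 2.512e+08 in linear terms, 84.00 dB(A).
The limit corresponds to 10^(95/10) = 3.162e+09; subtracting the fixed part leaves 2.911e+09 for the shot-blast cabinet, i.e. 94.64 dB(A).
So the shot-blast cabinet must be reduced from 100 to 94.64 dB(A): IL = 5.36 dB.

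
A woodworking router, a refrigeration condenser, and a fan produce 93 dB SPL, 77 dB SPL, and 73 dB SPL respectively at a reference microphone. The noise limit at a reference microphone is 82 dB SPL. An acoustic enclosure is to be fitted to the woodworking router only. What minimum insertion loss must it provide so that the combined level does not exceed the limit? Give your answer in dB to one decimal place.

13.5 dB

Fixed contribution from the other sources: Σ 10^(L/10) = 10^(77/10) + 10^(73/10) = 7.007e+07 (78.46 dB SPL).
To meet 82 dB SPL overall, the treated woodworking router may contribute at most 10^(82/10) − 7.007e+07 = 8.842e+07, i.e. 79.47 dB SPL.
So the woodworking router must be reduced from 93 to 79.47 dB SPL: IL = 13.53 dB.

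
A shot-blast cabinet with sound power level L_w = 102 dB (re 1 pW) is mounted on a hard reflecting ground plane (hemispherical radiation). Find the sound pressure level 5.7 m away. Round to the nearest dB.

79 dB

Free-field hemispherical radiation: L_p = L_w − 10·log₁₀(2π·r²), r = 5.7 m.
2π·r² = 204.1 m², 10·log₁₀ of that is 23.099 dB.
L_p = 102 − 23.099 = 78.90 dB.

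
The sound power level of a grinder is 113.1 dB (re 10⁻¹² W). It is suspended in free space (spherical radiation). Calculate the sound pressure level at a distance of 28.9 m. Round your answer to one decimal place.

72.9 dB

The power spreads over a sphere of area 4π·r², so L_p = L_w − 10·log₁₀(4π·r²).
4π·r² = 1.05e+04 m², 10·log₁₀ of that is 40.210 dB.
L_p = 113.1 − 40.210 = 72.89 dB.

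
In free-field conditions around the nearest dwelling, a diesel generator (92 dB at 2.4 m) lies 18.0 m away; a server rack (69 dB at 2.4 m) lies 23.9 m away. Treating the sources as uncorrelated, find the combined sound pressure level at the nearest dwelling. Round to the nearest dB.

75 dB

Propagate each source to the receiver with L = L_ref − 20·log₁₀(r/r_ref), then add intensities.
diesel generator: 92 − 20·log₁₀(18.0/2.4) = 92 − 17.50 = 74.50 dB.
server rack: 69 − 20·log₁₀(23.9/2.4) = 69 − 19.96 = 49.04 dB.
Σ 10^(L/10) = 2.826e+07 → L_total = 10·log₁₀(2.826e+07) = 74.51 dB.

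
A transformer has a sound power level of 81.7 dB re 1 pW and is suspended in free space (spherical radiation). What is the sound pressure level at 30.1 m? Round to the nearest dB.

41 dB

The power spreads over a sphere of area 4π·r², so L_p = L_w − 10·log₁₀(4π·r²).
4π·r² = 1.139e+04 m², 10·log₁₀ of that is 40.563 dB.
L_p = 81.7 − 40.563 = 41.14 dB.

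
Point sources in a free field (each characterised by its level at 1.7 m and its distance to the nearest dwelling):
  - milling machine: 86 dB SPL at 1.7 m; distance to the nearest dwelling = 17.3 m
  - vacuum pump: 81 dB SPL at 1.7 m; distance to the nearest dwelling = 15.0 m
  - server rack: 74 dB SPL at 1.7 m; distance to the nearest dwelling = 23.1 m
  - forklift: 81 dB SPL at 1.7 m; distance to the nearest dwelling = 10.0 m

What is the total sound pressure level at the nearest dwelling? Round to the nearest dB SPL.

70 dB SPL

Apply inverse-square spreading to bring every level to the receiver, then sum 10^(L/10).
milling machine: 86 − 20·log₁₀(17.3/1.7) = 86 − 20.15 = 65.85 dB SPL.
vacuum pump: 81 − 20·log₁₀(15.0/1.7) = 81 − 18.91 = 62.09 dB SPL.
server rack: 74 − 20·log₁₀(23.1/1.7) = 74 − 22.66 = 51.34 dB SPL.
forklift: 81 − 20·log₁₀(10.0/1.7) = 81 − 15.39 = 65.61 dB SPL.
Σ 10^(L/10) = 9.236e+06 → L_total = 10·log₁₀(9.236e+06) = 69.65 dB SPL.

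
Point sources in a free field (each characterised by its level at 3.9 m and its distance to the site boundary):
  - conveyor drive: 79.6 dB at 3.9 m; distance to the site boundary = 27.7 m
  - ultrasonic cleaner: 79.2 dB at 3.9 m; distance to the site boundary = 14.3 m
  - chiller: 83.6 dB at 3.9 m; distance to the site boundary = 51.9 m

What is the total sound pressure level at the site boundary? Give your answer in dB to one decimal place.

First find each source's level at the receiver (point-source: −20·log₁₀(r/r_ref)), then combine on an intensity basis.
conveyor drive: 79.6 − 20·log₁₀(27.7/3.9) = 79.6 − 17.03 = 62.57 dB.
ultrasonic cleaner: 79.2 − 20·log₁₀(14.3/3.9) = 79.2 − 11.29 = 67.91 dB.
chiller: 83.6 − 20·log₁₀(51.9/3.9) = 83.6 − 22.48 = 61.12 dB.
Σ 10^(L/10) = 9.288e+06 → L_total = 10·log₁₀(9.288e+06) = 69.68 dB.

69.7 dB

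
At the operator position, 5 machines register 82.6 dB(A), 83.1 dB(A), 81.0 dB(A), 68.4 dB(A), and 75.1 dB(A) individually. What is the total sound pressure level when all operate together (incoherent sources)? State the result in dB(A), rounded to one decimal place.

Incoherent sources combine by intensity addition: L_total = 10·log₁₀(Σ 10^(L_i/10)).
Σ 10^(L/10) = 10^(82.6/10) + 10^(83.1/10) + 10^(81.0/10) + 10^(68.4/10) + 10^(75.1/10) = 5.513e+08.
L_total = 10·log₁₀(5.513e+08) = 87.41 dB(A).

87.4 dB(A)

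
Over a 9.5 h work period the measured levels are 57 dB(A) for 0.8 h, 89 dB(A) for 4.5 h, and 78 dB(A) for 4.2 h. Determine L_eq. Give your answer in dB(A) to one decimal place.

L_eq = 10·log₁₀[(1/T)·Σ tᵢ·10^(Lᵢ/10)] with T = 9.5 h.
Σ tᵢ·10^(Lᵢ/10) = 0.8·10^(57/10) + 4.5·10^(89/10) + 4.2·10^(78/10) = 3.840e+09.
L_eq = 10·log₁₀(3.840e+09/9.5) = 86.07 dB(A).

86.1 dB(A)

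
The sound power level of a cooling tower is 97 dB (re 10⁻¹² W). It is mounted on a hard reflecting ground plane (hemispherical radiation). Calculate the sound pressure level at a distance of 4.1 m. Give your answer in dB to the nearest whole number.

77 dB

Free-field hemispherical radiation: L_p = L_w − 10·log₁₀(2π·r²), r = 4.1 m.
2π·r² = 105.6 m², 10·log₁₀ of that is 20.237 dB.
L_p = 97 − 20.237 = 76.76 dB.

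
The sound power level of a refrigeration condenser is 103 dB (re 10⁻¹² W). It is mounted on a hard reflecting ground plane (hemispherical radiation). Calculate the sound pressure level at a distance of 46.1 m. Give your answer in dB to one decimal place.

Free-field hemispherical radiation: L_p = L_w − 10·log₁₀(2π·r²), r = 46.1 m.
2π·r² = 1.335e+04 m², 10·log₁₀ of that is 41.256 dB.
L_p = 103 − 41.256 = 61.74 dB.

61.7 dB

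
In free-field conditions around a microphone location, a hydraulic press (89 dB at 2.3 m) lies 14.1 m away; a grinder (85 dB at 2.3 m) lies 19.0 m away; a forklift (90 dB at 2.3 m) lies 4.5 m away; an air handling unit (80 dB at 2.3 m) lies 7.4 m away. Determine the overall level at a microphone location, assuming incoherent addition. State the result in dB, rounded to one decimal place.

84.7 dB

Apply inverse-square spreading to bring every level to the receiver, then sum 10^(L/10).
hydraulic press: 89 − 20·log₁₀(14.1/2.3) = 89 − 15.75 = 73.25 dB.
grinder: 85 − 20·log₁₀(19.0/2.3) = 85 − 18.34 = 66.66 dB.
forklift: 90 − 20·log₁₀(4.5/2.3) = 90 − 5.83 = 84.17 dB.
air handling unit: 80 − 20·log₁₀(7.4/2.3) = 80 − 10.15 = 69.85 dB.
Σ 10^(L/10) = 2.967e+08 → L_total = 10·log₁₀(2.967e+08) = 84.72 dB.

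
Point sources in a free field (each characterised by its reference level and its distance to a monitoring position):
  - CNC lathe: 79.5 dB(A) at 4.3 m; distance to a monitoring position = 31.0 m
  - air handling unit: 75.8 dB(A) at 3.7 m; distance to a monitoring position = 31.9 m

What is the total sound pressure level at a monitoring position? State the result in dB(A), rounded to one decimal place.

63.5 dB(A)

Propagate each source to the receiver with L = L_ref − 20·log₁₀(r/r_ref), then add intensities.
CNC lathe: 79.5 − 20·log₁₀(31.0/4.3) = 79.5 − 17.16 = 62.34 dB(A).
air handling unit: 75.8 − 20·log₁₀(31.9/3.7) = 75.8 − 18.71 = 57.09 dB(A).
Σ 10^(L/10) = 2.226e+06 → L_total = 10·log₁₀(2.226e+06) = 63.48 dB(A).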